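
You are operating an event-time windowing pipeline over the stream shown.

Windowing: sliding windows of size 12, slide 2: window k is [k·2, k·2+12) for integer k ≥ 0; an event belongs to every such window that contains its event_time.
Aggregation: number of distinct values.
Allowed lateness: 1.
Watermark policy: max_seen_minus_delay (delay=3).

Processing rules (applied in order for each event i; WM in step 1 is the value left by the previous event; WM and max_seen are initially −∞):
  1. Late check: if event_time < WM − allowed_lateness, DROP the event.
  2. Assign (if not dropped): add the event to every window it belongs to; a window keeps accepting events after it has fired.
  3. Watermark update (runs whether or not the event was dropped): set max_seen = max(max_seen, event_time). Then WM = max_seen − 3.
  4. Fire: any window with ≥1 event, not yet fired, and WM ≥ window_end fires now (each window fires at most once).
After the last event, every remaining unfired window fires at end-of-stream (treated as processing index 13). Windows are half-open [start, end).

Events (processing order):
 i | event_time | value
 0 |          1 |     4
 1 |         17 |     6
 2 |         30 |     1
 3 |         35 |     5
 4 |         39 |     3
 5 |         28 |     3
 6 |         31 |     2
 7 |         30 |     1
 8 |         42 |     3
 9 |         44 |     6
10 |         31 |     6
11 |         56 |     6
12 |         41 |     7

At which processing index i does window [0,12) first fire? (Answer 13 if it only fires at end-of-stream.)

1

i=0 t=1 v=4: → [0,12); WM=-2
i=1 t=17 v=6: → [16,28),[14,26),[12,24),[10,22),[8,20),[6,18); WM=14; [0,12) fires=1
i=2 t=30 v=1: → [30,42),[28,40),[26,38),[24,36),[22,34),[20,32); WM=27; [6,18) fires=1 [8,20) fires=1 [10,22) fires=1 [12,24) fires=1 [14,26) fires=1
i=3 t=35 v=5: → [34,46),[32,44),[30,42),[28,40),[26,38),[24,36); WM=32; [16,28) fires=1 [20,32) fires=1
i=4 t=39 v=3: → [38,50),[36,48),[34,46),[32,44),[30,42),[28,40); WM=36; [22,34) fires=1 [24,36) fires=2
i=5 t=28 v=3: DROP (t<36-1); WM=36
i=6 t=31 v=2: DROP (t<36-1); WM=36
i=7 t=30 v=1: DROP (t<36-1); WM=36
i=8 t=42 v=3: → [42,54),[40,52),[38,50),[36,48),[34,46),[32,44); WM=39; [26,38) fires=2
i=9 t=44 v=6: → [44,56),[42,54),[40,52),[38,50),[36,48),[34,46); WM=41; [28,40) fires=3
i=10 t=31 v=6: DROP (t<41-1); WM=41
i=11 t=56 v=6: → [56,68),[54,66),[52,64),[50,62),[48,60),[46,58); WM=53; [30,42) fires=3 [32,44) fires=2 [34,46) fires=3 [36,48) fires=2 [38,50) fires=2 [40,52) fires=2
i=12 t=41 v=7: DROP (t<53-1); WM=53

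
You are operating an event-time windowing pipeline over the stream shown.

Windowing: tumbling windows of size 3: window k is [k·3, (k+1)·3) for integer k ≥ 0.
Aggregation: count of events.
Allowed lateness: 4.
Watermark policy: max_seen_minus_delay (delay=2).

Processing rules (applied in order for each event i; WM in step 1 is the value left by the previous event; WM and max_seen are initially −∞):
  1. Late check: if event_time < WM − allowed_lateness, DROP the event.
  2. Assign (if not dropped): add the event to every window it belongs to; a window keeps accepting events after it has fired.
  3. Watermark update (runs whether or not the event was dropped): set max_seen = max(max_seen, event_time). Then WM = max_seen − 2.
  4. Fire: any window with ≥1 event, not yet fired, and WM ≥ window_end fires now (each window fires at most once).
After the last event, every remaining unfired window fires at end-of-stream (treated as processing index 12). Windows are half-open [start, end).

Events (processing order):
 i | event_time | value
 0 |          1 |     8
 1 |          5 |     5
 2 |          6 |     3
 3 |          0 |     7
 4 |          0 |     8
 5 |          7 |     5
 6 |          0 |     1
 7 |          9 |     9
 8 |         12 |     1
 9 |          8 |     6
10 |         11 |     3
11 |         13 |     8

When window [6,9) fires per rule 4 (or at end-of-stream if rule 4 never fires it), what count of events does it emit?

i=0 t=1 v=8: → [0,3); WM=-1
i=1 t=5 v=5: → [3,6); WM=3; [0,3) fires=1
i=2 t=6 v=3: → [6,9); WM=4
i=3 t=0 v=7: → [0,3); WM=4
i=4 t=0 v=8: → [0,3); WM=4
i=5 t=7 v=5: → [6,9); WM=5
i=6 t=0 v=1: DROP (t<5-4); WM=5
i=7 t=9 v=9: → [9,12); WM=7; [3,6) fires=1
i=8 t=12 v=1: → [12,15); WM=10; [6,9) fires=2
i=9 t=8 v=6: → [6,9); WM=10
i=10 t=11 v=3: → [9,12); WM=10
i=11 t=13 v=8: → [12,15); WM=11

2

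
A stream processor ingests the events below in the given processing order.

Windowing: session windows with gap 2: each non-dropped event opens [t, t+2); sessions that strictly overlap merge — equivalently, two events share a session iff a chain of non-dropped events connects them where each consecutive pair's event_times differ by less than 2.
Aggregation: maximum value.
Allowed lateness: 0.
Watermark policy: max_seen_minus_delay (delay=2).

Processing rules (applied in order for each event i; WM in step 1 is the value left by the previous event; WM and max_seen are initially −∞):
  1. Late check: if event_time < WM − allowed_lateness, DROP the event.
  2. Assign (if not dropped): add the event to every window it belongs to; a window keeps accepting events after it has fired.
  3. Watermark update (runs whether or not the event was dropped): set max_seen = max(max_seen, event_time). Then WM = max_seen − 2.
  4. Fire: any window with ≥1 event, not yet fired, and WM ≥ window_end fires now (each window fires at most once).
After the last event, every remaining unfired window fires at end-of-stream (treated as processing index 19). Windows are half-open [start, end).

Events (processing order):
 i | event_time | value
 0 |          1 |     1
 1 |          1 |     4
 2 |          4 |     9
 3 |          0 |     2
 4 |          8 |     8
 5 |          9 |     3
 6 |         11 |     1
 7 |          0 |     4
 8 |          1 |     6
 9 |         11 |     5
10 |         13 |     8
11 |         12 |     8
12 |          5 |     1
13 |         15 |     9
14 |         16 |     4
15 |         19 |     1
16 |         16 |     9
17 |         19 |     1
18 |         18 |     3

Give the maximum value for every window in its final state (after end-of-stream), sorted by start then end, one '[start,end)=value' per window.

i=0 t=1 v=1: → [1,3); WM=-1
i=1 t=1 v=4: → [1,3); WM=-1
i=2 t=4 v=9: → [4,6); WM=2
i=3 t=0 v=2: DROP (t<2-0); WM=2
i=4 t=8 v=8: → [8,10); WM=6
i=5 t=9 v=3: → [8,11); WM=7
i=6 t=11 v=1: → [11,13); WM=9
i=7 t=0 v=4: DROP (t<9-0); WM=9
i=8 t=1 v=6: DROP (t<9-0); WM=9
i=9 t=11 v=5: → [11,13); WM=9
i=10 t=13 v=8: → [13,15); WM=11
i=11 t=12 v=8: → [11,15); WM=11
i=12 t=5 v=1: DROP (t<11-0); WM=11
i=13 t=15 v=9: → [15,17); WM=13
i=14 t=16 v=4: → [15,18); WM=14
i=15 t=19 v=1: → [19,21); WM=17
i=16 t=16 v=9: DROP (t<17-0); WM=17
i=17 t=19 v=1: → [19,21); WM=17
i=18 t=18 v=3: → [18,21); WM=17

[1,3)=4 [4,6)=9 [8,11)=8 [11,15)=8 [15,18)=9 [18,21)=3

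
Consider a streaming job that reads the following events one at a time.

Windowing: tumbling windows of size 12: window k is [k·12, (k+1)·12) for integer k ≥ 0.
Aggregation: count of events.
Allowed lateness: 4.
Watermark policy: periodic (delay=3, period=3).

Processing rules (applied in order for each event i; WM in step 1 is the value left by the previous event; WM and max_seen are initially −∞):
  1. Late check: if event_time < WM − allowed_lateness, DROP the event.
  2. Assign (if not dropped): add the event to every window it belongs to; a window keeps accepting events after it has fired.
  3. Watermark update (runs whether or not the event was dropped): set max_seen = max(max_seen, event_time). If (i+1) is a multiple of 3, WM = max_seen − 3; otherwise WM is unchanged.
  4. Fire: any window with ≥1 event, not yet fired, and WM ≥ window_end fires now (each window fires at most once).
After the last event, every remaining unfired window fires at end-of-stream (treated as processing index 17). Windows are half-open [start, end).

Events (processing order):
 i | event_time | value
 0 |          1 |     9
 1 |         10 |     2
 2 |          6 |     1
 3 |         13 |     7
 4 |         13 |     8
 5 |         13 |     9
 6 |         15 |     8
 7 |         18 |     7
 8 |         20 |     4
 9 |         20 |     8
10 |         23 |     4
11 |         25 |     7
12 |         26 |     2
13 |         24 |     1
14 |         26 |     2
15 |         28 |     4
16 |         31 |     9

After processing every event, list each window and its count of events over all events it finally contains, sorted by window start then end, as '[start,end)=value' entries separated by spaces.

[0,12)=3 [12,24)=8 [24,36)=6

i=0 t=1 v=9: → [0,12); WM=−∞
i=1 t=10 v=2: → [0,12); WM=−∞
i=2 t=6 v=1: → [0,12); WM=7
i=3 t=13 v=7: → [12,24); WM=7
i=4 t=13 v=8: → [12,24); WM=7
i=5 t=13 v=9: → [12,24); WM=10
i=6 t=15 v=8: → [12,24); WM=10
i=7 t=18 v=7: → [12,24); WM=10
i=8 t=20 v=4: → [12,24); WM=17; [0,12) fires=3
i=9 t=20 v=8: → [12,24); WM=17
i=10 t=23 v=4: → [12,24); WM=17
i=11 t=25 v=7: → [24,36); WM=22
i=12 t=26 v=2: → [24,36); WM=22
i=13 t=24 v=1: → [24,36); WM=22
i=14 t=26 v=2: → [24,36); WM=23
i=15 t=28 v=4: → [24,36); WM=23
i=16 t=31 v=9: → [24,36); WM=23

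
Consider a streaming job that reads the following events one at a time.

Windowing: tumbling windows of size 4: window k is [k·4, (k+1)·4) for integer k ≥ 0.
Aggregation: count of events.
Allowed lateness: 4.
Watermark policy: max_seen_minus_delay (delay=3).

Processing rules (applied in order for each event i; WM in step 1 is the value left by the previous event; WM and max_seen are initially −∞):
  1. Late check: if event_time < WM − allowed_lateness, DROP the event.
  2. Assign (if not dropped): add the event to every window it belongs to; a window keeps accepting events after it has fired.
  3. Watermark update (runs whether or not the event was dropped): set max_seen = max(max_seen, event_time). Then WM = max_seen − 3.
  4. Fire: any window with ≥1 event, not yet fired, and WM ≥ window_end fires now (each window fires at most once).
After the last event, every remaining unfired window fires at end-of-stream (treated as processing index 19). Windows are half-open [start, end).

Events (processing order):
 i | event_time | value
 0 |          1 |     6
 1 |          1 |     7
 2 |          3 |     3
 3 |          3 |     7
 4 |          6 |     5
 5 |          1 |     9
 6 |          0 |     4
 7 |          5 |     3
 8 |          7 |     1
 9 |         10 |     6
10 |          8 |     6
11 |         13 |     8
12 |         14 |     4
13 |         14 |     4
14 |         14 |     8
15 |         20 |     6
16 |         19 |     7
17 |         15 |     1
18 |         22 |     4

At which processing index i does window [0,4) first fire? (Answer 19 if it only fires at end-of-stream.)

i=0 t=1 v=6: → [0,4); WM=-2
i=1 t=1 v=7: → [0,4); WM=-2
i=2 t=3 v=3: → [0,4); WM=0
i=3 t=3 v=7: → [0,4); WM=0
i=4 t=6 v=5: → [4,8); WM=3
i=5 t=1 v=9: → [0,4); WM=3
i=6 t=0 v=4: → [0,4); WM=3
i=7 t=5 v=3: → [4,8); WM=3
i=8 t=7 v=1: → [4,8); WM=4; [0,4) fires=6
i=9 t=10 v=6: → [8,12); WM=7
i=10 t=8 v=6: → [8,12); WM=7
i=11 t=13 v=8: → [12,16); WM=10; [4,8) fires=3
i=12 t=14 v=4: → [12,16); WM=11
i=13 t=14 v=4: → [12,16); WM=11
i=14 t=14 v=8: → [12,16); WM=11
i=15 t=20 v=6: → [20,24); WM=17; [8,12) fires=2 [12,16) fires=4
i=16 t=19 v=7: → [16,20); WM=17
i=17 t=15 v=1: → [12,16); WM=17
i=18 t=22 v=4: → [20,24); WM=19

8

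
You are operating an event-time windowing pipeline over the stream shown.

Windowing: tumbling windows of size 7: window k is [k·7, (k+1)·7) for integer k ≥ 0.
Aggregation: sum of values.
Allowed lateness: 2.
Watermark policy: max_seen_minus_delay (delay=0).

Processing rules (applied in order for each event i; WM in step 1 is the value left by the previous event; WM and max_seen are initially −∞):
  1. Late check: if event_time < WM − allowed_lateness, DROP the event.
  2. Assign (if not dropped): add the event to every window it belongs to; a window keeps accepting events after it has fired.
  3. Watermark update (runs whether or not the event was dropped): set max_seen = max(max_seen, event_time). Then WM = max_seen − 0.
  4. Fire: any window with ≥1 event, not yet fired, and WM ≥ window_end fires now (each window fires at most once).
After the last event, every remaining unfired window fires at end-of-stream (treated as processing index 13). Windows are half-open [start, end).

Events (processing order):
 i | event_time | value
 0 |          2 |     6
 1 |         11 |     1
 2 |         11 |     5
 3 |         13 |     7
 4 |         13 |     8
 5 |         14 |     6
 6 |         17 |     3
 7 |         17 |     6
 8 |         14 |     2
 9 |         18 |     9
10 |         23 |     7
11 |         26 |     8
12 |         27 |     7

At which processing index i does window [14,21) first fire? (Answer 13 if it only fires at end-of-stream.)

i=0 t=2 v=6: → [0,7); WM=2
i=1 t=11 v=1: → [7,14); WM=11; [0,7) fires=6
i=2 t=11 v=5: → [7,14); WM=11
i=3 t=13 v=7: → [7,14); WM=13
i=4 t=13 v=8: → [7,14); WM=13
i=5 t=14 v=6: → [14,21); WM=14; [7,14) fires=21
i=6 t=17 v=3: → [14,21); WM=17
i=7 t=17 v=6: → [14,21); WM=17
i=8 t=14 v=2: DROP (t<17-2); WM=17
i=9 t=18 v=9: → [14,21); WM=18
i=10 t=23 v=7: → [21,28); WM=23; [14,21) fires=24
i=11 t=26 v=8: → [21,28); WM=26
i=12 t=27 v=7: → [21,28); WM=27

10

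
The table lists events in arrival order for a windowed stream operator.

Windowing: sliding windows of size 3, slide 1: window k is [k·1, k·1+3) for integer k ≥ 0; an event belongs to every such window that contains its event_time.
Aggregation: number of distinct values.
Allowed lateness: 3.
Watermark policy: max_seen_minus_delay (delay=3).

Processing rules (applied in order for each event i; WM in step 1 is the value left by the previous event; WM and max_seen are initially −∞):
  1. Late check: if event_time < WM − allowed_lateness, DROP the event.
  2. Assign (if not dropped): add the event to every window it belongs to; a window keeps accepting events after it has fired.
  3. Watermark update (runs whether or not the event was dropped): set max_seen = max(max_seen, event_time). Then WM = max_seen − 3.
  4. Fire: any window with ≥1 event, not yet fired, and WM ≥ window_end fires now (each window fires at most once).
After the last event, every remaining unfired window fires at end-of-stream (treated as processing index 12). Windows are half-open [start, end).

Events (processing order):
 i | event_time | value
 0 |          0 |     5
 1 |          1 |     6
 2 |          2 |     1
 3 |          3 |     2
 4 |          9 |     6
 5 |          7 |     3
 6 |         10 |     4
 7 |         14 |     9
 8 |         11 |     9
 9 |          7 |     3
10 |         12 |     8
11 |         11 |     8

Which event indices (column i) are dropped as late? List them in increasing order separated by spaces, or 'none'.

9

i=0 t=0 v=5: → [0,3); WM=-3
i=1 t=1 v=6: → [1,4),[0,3); WM=-2
i=2 t=2 v=1: → [2,5),[1,4),[0,3); WM=-1
i=3 t=3 v=2: → [3,6),[2,5),[1,4); WM=0
i=4 t=9 v=6: → [9,12),[8,11),[7,10); WM=6; [0,3) fires=3 [1,4) fires=3 [2,5) fires=2 [3,6) fires=1
i=5 t=7 v=3: → [7,10),[6,9),[5,8); WM=6
i=6 t=10 v=4: → [10,13),[9,12),[8,11); WM=7
i=7 t=14 v=9: → [14,17),[13,16),[12,15); WM=11; [5,8) fires=1 [6,9) fires=1 [7,10) fires=2 [8,11) fires=2
i=8 t=11 v=9: → [11,14),[10,13),[9,12); WM=11
i=9 t=7 v=3: DROP (t<11-3); WM=11
i=10 t=12 v=8: → [12,15),[11,14),[10,13); WM=11
i=11 t=11 v=8: → [11,14),[10,13),[9,12); WM=11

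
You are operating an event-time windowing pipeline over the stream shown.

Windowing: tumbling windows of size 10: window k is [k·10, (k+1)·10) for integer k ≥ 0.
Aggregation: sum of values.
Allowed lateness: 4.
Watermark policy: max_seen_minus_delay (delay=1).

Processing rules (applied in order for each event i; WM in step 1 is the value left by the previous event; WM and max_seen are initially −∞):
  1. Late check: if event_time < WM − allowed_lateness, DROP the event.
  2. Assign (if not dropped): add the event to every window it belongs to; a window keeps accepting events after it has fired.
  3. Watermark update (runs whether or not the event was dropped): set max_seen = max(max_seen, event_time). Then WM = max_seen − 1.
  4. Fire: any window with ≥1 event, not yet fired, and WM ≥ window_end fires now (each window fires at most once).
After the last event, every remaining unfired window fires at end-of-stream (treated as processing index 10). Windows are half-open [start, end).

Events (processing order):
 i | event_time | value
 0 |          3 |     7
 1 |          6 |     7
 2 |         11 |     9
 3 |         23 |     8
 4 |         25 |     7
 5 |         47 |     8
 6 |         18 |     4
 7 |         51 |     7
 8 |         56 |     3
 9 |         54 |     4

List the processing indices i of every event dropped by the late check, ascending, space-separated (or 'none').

i=0 t=3 v=7: → [0,10); WM=2
i=1 t=6 v=7: → [0,10); WM=5
i=2 t=11 v=9: → [10,20); WM=10; [0,10) fires=14
i=3 t=23 v=8: → [20,30); WM=22; [10,20) fires=9
i=4 t=25 v=7: → [20,30); WM=24
i=5 t=47 v=8: → [40,50); WM=46; [20,30) fires=15
i=6 t=18 v=4: DROP (t<46-4); WM=46
i=7 t=51 v=7: → [50,60); WM=50; [40,50) fires=8
i=8 t=56 v=3: → [50,60); WM=55
i=9 t=54 v=4: → [50,60); WM=55

6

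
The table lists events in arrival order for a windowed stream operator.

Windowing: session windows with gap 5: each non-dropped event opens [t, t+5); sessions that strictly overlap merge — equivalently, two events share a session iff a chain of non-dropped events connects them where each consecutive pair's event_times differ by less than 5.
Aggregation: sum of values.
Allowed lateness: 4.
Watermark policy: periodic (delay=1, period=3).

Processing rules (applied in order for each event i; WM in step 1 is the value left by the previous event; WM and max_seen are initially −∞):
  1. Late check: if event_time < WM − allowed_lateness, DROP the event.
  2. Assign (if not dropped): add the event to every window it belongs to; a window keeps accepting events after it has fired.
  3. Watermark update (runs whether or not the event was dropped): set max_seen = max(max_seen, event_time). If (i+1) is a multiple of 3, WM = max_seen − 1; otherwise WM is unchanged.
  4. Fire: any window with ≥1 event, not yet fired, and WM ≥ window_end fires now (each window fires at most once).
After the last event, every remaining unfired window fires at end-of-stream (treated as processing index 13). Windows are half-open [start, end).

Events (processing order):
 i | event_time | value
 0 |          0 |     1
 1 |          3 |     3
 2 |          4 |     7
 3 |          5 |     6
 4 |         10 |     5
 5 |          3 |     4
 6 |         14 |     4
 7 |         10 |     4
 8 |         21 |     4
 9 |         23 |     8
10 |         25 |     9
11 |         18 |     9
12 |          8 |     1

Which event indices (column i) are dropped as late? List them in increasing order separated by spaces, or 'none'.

i=0 t=0 v=1: → [0,5); WM=−∞
i=1 t=3 v=3: → [0,8); WM=−∞
i=2 t=4 v=7: → [0,9); WM=3
i=3 t=5 v=6: → [0,10); WM=3
i=4 t=10 v=5: → [10,15); WM=3
i=5 t=3 v=4: → [0,10); WM=9
i=6 t=14 v=4: → [10,19); WM=9
i=7 t=10 v=4: → [10,19); WM=9
i=8 t=21 v=4: → [21,26); WM=20
i=9 t=23 v=8: → [21,28); WM=20
i=10 t=25 v=9: → [21,30); WM=20
i=11 t=18 v=9: → [10,30); WM=24
i=12 t=8 v=1: DROP (t<24-4); WM=24

12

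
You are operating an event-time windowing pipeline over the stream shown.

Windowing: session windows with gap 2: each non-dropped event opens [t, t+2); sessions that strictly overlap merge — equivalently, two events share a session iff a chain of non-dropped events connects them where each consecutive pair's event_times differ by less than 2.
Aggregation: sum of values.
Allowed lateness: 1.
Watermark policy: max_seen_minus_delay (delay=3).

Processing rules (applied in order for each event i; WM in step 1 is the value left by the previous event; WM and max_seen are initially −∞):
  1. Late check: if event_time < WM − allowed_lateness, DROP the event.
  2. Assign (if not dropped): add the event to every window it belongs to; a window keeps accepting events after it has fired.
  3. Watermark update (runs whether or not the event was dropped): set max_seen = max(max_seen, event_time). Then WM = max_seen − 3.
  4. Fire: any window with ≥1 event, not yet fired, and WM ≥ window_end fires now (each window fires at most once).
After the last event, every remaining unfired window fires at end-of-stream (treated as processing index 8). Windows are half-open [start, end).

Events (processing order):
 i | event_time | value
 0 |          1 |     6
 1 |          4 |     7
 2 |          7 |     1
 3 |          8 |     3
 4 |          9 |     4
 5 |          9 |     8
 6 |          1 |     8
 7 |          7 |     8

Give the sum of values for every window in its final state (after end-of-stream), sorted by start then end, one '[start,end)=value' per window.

i=0 t=1 v=6: → [1,3); WM=-2
i=1 t=4 v=7: → [4,6); WM=1
i=2 t=7 v=1: → [7,9); WM=4
i=3 t=8 v=3: → [7,10); WM=5
i=4 t=9 v=4: → [7,11); WM=6
i=5 t=9 v=8: → [7,11); WM=6
i=6 t=1 v=8: DROP (t<6-1); WM=6
i=7 t=7 v=8: → [7,11); WM=6

[1,3)=6 [4,6)=7 [7,11)=24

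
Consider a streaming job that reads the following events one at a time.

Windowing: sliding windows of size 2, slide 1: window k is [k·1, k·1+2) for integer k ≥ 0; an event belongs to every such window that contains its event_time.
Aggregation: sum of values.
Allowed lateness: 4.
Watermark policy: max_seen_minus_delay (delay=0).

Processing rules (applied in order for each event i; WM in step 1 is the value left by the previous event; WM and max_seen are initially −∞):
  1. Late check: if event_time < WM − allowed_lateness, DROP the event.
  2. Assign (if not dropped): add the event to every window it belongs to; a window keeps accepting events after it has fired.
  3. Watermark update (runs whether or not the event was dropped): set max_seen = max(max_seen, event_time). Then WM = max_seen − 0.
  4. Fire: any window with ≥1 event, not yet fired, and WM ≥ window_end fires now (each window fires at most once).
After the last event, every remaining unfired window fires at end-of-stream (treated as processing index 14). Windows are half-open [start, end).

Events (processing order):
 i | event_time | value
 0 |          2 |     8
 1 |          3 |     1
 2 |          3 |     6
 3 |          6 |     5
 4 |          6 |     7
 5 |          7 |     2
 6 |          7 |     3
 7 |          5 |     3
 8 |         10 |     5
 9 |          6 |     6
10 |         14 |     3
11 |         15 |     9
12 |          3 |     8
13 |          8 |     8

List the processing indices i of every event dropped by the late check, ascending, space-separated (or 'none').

12 13

i=0 t=2 v=8: → [2,4),[1,3); WM=2
i=1 t=3 v=1: → [3,5),[2,4); WM=3; [1,3) fires=8
i=2 t=3 v=6: → [3,5),[2,4); WM=3
i=3 t=6 v=5: → [6,8),[5,7); WM=6; [2,4) fires=15 [3,5) fires=7
i=4 t=6 v=7: → [6,8),[5,7); WM=6
i=5 t=7 v=2: → [7,9),[6,8); WM=7; [5,7) fires=12
i=6 t=7 v=3: → [7,9),[6,8); WM=7
i=7 t=5 v=3: → [5,7),[4,6); WM=7; [4,6) fires=3
i=8 t=10 v=5: → [10,12),[9,11); WM=10; [6,8) fires=17 [7,9) fires=5
i=9 t=6 v=6: → [6,8),[5,7); WM=10
i=10 t=14 v=3: → [14,16),[13,15); WM=14; [9,11) fires=5 [10,12) fires=5
i=11 t=15 v=9: → [15,17),[14,16); WM=15; [13,15) fires=3
i=12 t=3 v=8: DROP (t<15-4); WM=15
i=13 t=8 v=8: DROP (t<15-4); WM=15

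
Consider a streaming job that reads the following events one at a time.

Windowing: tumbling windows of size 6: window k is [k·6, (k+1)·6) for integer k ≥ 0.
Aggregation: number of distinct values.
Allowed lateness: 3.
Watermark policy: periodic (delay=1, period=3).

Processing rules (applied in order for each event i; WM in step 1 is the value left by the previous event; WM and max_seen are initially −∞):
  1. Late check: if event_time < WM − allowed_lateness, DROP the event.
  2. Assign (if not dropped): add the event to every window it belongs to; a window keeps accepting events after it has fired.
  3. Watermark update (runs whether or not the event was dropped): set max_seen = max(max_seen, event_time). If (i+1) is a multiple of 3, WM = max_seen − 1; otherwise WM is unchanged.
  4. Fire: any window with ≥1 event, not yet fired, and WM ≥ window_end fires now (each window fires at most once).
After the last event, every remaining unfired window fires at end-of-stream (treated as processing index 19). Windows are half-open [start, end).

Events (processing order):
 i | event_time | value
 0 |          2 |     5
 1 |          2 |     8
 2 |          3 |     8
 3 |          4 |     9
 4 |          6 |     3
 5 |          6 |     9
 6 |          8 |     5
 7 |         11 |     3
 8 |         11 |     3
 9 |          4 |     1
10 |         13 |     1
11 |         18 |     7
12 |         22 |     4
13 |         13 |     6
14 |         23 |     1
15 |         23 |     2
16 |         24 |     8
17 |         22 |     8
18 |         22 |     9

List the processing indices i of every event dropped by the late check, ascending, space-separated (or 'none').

i=0 t=2 v=5: → [0,6); WM=−∞
i=1 t=2 v=8: → [0,6); WM=−∞
i=2 t=3 v=8: → [0,6); WM=2
i=3 t=4 v=9: → [0,6); WM=2
i=4 t=6 v=3: → [6,12); WM=2
i=5 t=6 v=9: → [6,12); WM=5
i=6 t=8 v=5: → [6,12); WM=5
i=7 t=11 v=3: → [6,12); WM=5
i=8 t=11 v=3: → [6,12); WM=10; [0,6) fires=3
i=9 t=4 v=1: DROP (t<10-3); WM=10
i=10 t=13 v=1: → [12,18); WM=10
i=11 t=18 v=7: → [18,24); WM=17; [6,12) fires=3
i=12 t=22 v=4: → [18,24); WM=17
i=13 t=13 v=6: DROP (t<17-3); WM=17
i=14 t=23 v=1: → [18,24); WM=22; [12,18) fires=1
i=15 t=23 v=2: → [18,24); WM=22
i=16 t=24 v=8: → [24,30); WM=22
i=17 t=22 v=8: → [18,24); WM=23
i=18 t=22 v=9: → [18,24); WM=23

9 13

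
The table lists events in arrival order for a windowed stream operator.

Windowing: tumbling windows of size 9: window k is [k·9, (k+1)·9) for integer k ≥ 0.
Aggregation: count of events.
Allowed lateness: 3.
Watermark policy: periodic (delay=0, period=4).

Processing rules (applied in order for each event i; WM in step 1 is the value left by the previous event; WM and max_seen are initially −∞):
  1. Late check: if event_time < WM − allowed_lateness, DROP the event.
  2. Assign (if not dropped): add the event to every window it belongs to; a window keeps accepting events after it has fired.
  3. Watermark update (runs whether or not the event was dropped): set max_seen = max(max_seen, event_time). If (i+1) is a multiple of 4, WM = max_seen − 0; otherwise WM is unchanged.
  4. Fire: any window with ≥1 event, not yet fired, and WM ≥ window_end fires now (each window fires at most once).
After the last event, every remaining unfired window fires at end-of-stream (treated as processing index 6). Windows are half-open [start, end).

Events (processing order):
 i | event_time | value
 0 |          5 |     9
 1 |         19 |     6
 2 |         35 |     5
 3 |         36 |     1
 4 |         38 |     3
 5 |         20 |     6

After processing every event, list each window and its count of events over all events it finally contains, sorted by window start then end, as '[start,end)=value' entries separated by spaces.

[0,9)=1 [18,27)=1 [27,36)=1 [36,45)=2

i=0 t=5 v=9: → [0,9); WM=−∞
i=1 t=19 v=6: → [18,27); WM=−∞
i=2 t=35 v=5: → [27,36); WM=−∞
i=3 t=36 v=1: → [36,45); WM=36; [0,9) fires=1 [18,27) fires=1 [27,36) fires=1
i=4 t=38 v=3: → [36,45); WM=36
i=5 t=20 v=6: DROP (t<36-3); WM=36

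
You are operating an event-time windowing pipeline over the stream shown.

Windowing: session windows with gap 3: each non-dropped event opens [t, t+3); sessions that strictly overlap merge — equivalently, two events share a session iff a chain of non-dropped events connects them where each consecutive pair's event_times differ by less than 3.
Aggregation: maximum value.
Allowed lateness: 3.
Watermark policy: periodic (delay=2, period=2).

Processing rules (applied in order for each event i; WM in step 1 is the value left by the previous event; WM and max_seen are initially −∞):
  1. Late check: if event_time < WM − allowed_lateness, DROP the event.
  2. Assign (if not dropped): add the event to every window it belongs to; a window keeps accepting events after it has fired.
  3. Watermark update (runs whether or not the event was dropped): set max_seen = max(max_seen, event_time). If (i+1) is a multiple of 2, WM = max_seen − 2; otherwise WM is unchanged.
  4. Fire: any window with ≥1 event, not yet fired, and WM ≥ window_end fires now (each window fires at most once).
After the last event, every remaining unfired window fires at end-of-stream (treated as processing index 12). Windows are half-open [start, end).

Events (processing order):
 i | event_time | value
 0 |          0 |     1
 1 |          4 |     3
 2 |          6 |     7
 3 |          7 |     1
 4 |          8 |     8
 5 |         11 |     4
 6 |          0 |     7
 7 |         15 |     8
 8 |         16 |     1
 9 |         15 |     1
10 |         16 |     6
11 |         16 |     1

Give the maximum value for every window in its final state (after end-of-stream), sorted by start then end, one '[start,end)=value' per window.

[0,3)=1 [4,11)=8 [11,14)=4 [15,19)=8

i=0 t=0 v=1: → [0,3); WM=−∞
i=1 t=4 v=3: → [4,7); WM=2
i=2 t=6 v=7: → [4,9); WM=2
i=3 t=7 v=1: → [4,10); WM=5
i=4 t=8 v=8: → [4,11); WM=5
i=5 t=11 v=4: → [11,14); WM=9
i=6 t=0 v=7: DROP (t<9-3); WM=9
i=7 t=15 v=8: → [15,18); WM=13
i=8 t=16 v=1: → [15,19); WM=13
i=9 t=15 v=1: → [15,19); WM=14
i=10 t=16 v=6: → [15,19); WM=14
i=11 t=16 v=1: → [15,19); WM=14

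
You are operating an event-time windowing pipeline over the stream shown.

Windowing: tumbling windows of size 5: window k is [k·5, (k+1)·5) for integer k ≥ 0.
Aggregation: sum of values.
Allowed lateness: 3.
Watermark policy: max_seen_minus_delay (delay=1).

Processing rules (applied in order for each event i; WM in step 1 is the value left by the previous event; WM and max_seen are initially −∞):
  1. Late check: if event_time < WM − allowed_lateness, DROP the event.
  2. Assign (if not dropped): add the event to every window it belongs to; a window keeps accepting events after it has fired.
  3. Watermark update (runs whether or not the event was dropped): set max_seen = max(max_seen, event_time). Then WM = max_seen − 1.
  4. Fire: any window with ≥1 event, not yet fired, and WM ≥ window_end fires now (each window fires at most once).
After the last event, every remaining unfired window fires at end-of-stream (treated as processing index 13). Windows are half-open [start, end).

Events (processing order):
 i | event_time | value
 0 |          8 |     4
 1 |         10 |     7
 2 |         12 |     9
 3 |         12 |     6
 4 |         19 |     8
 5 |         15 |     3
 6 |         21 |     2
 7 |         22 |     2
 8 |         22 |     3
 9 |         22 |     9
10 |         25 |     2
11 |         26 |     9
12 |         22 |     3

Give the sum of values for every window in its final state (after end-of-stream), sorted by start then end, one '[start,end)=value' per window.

[5,10)=4 [10,15)=22 [15,20)=11 [20,25)=19 [25,30)=11

i=0 t=8 v=4: → [5,10); WM=7
i=1 t=10 v=7: → [10,15); WM=9
i=2 t=12 v=9: → [10,15); WM=11; [5,10) fires=4
i=3 t=12 v=6: → [10,15); WM=11
i=4 t=19 v=8: → [15,20); WM=18; [10,15) fires=22
i=5 t=15 v=3: → [15,20); WM=18
i=6 t=21 v=2: → [20,25); WM=20; [15,20) fires=11
i=7 t=22 v=2: → [20,25); WM=21
i=8 t=22 v=3: → [20,25); WM=21
i=9 t=22 v=9: → [20,25); WM=21
i=10 t=25 v=2: → [25,30); WM=24
i=11 t=26 v=9: → [25,30); WM=25; [20,25) fires=16
i=12 t=22 v=3: → [20,25); WM=25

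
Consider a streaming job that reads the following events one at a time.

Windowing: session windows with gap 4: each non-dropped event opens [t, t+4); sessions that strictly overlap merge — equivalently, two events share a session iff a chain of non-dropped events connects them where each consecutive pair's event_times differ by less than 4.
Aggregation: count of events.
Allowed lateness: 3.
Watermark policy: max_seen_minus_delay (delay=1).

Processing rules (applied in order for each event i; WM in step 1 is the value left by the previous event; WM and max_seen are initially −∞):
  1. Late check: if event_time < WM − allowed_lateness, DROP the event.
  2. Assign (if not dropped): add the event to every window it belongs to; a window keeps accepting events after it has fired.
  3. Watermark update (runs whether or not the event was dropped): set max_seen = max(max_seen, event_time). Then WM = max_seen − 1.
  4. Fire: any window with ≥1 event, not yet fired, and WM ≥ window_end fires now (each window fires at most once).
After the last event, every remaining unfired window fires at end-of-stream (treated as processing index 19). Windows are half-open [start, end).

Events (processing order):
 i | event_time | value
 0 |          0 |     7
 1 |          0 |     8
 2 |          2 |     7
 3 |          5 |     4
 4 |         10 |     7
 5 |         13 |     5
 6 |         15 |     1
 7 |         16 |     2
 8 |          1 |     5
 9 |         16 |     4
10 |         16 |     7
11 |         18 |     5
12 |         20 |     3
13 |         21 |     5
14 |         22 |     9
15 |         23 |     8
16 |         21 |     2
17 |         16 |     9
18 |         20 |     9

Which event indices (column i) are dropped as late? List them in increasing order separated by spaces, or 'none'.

8 17

i=0 t=0 v=7: → [0,4); WM=-1
i=1 t=0 v=8: → [0,4); WM=-1
i=2 t=2 v=7: → [0,6); WM=1
i=3 t=5 v=4: → [0,9); WM=4
i=4 t=10 v=7: → [10,14); WM=9
i=5 t=13 v=5: → [10,17); WM=12
i=6 t=15 v=1: → [10,19); WM=14
i=7 t=16 v=2: → [10,20); WM=15
i=8 t=1 v=5: DROP (t<15-3); WM=15
i=9 t=16 v=4: → [10,20); WM=15
i=10 t=16 v=7: → [10,20); WM=15
i=11 t=18 v=5: → [10,22); WM=17
i=12 t=20 v=3: → [10,24); WM=19
i=13 t=21 v=5: → [10,25); WM=20
i=14 t=22 v=9: → [10,26); WM=21
i=15 t=23 v=8: → [10,27); WM=22
i=16 t=21 v=2: → [10,27); WM=22
i=17 t=16 v=9: DROP (t<22-3); WM=22
i=18 t=20 v=9: → [10,27); WM=22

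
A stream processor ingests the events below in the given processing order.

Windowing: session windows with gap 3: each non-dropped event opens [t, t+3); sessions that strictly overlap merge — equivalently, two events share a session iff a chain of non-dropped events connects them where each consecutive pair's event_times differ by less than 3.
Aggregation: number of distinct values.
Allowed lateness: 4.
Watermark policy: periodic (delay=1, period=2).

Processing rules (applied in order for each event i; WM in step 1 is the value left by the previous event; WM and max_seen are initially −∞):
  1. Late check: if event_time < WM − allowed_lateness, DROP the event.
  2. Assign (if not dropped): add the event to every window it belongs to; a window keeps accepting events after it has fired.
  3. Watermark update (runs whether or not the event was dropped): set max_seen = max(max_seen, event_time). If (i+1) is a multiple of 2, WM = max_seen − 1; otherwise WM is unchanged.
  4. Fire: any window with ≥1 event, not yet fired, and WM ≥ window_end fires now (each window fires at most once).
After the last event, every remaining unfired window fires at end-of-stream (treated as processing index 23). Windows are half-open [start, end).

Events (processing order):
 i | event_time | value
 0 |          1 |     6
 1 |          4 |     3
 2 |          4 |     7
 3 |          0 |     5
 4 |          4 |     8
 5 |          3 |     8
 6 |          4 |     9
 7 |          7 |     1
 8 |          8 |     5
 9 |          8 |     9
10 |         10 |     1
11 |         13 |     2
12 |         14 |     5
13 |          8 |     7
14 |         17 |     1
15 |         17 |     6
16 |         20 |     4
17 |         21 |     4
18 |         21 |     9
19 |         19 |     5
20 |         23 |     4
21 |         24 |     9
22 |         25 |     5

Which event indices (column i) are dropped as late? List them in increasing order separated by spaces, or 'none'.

none

i=0 t=1 v=6: → [1,4); WM=−∞
i=1 t=4 v=3: → [4,7); WM=3
i=2 t=4 v=7: → [4,7); WM=3
i=3 t=0 v=5: → [0,4); WM=3
i=4 t=4 v=8: → [4,7); WM=3
i=5 t=3 v=8: → [0,7); WM=3
i=6 t=4 v=9: → [0,7); WM=3
i=7 t=7 v=1: → [7,10); WM=6
i=8 t=8 v=5: → [7,11); WM=6
i=9 t=8 v=9: → [7,11); WM=7
i=10 t=10 v=1: → [7,13); WM=7
i=11 t=13 v=2: → [13,16); WM=12
i=12 t=14 v=5: → [13,17); WM=12
i=13 t=8 v=7: → [7,13); WM=13
i=14 t=17 v=1: → [17,20); WM=13
i=15 t=17 v=6: → [17,20); WM=16
i=16 t=20 v=4: → [20,23); WM=16
i=17 t=21 v=4: → [20,24); WM=20
i=18 t=21 v=9: → [20,24); WM=20
i=19 t=19 v=5: → [17,24); WM=20
i=20 t=23 v=4: → [17,26); WM=20
i=21 t=24 v=9: → [17,27); WM=23
i=22 t=25 v=5: → [17,28); WM=23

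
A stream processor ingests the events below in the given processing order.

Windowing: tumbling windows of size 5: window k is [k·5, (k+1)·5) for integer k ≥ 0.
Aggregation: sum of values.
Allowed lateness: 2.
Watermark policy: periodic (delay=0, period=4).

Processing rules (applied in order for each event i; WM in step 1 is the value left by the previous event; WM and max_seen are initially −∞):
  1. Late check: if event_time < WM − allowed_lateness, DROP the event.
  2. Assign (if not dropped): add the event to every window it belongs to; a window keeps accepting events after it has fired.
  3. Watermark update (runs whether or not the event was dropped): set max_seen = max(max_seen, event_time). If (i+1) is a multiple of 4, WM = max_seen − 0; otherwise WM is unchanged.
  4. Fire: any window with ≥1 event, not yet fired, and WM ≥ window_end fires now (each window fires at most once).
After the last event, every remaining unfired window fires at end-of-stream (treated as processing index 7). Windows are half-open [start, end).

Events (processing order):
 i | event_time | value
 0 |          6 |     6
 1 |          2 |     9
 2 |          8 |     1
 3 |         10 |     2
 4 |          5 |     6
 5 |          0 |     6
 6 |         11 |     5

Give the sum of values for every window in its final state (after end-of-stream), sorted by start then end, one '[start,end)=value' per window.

i=0 t=6 v=6: → [5,10); WM=−∞
i=1 t=2 v=9: → [0,5); WM=−∞
i=2 t=8 v=1: → [5,10); WM=−∞
i=3 t=10 v=2: → [10,15); WM=10; [0,5) fires=9 [5,10) fires=7
i=4 t=5 v=6: DROP (t<10-2); WM=10
i=5 t=0 v=6: DROP (t<10-2); WM=10
i=6 t=11 v=5: → [10,15); WM=10

[0,5)=9 [5,10)=7 [10,15)=7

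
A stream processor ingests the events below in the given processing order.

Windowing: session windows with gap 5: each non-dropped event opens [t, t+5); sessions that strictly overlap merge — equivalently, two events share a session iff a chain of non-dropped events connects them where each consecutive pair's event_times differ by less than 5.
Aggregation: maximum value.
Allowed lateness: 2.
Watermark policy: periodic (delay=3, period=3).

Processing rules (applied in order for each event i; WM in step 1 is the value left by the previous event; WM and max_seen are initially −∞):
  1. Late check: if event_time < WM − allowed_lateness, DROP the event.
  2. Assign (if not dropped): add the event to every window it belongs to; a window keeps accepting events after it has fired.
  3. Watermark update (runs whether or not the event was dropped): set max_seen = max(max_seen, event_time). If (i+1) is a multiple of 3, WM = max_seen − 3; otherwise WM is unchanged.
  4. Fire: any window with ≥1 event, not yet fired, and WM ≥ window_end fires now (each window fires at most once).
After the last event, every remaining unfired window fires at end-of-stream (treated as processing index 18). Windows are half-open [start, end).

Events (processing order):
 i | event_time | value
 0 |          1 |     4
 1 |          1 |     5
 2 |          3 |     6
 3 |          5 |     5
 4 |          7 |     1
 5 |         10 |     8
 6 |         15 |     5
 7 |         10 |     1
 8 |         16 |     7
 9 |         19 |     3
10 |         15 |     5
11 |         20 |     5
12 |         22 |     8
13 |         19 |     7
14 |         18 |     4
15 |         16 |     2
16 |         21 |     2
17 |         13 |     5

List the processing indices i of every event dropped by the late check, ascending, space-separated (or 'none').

15 17

i=0 t=1 v=4: → [1,6); WM=−∞
i=1 t=1 v=5: → [1,6); WM=−∞
i=2 t=3 v=6: → [1,8); WM=0
i=3 t=5 v=5: → [1,10); WM=0
i=4 t=7 v=1: → [1,12); WM=0
i=5 t=10 v=8: → [1,15); WM=7
i=6 t=15 v=5: → [15,20); WM=7
i=7 t=10 v=1: → [1,15); WM=7
i=8 t=16 v=7: → [15,21); WM=13
i=9 t=19 v=3: → [15,24); WM=13
i=10 t=15 v=5: → [15,24); WM=13
i=11 t=20 v=5: → [15,25); WM=17
i=12 t=22 v=8: → [15,27); WM=17
i=13 t=19 v=7: → [15,27); WM=17
i=14 t=18 v=4: → [15,27); WM=19
i=15 t=16 v=2: DROP (t<19-2); WM=19
i=16 t=21 v=2: → [15,27); WM=19
i=17 t=13 v=5: DROP (t<19-2); WM=19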